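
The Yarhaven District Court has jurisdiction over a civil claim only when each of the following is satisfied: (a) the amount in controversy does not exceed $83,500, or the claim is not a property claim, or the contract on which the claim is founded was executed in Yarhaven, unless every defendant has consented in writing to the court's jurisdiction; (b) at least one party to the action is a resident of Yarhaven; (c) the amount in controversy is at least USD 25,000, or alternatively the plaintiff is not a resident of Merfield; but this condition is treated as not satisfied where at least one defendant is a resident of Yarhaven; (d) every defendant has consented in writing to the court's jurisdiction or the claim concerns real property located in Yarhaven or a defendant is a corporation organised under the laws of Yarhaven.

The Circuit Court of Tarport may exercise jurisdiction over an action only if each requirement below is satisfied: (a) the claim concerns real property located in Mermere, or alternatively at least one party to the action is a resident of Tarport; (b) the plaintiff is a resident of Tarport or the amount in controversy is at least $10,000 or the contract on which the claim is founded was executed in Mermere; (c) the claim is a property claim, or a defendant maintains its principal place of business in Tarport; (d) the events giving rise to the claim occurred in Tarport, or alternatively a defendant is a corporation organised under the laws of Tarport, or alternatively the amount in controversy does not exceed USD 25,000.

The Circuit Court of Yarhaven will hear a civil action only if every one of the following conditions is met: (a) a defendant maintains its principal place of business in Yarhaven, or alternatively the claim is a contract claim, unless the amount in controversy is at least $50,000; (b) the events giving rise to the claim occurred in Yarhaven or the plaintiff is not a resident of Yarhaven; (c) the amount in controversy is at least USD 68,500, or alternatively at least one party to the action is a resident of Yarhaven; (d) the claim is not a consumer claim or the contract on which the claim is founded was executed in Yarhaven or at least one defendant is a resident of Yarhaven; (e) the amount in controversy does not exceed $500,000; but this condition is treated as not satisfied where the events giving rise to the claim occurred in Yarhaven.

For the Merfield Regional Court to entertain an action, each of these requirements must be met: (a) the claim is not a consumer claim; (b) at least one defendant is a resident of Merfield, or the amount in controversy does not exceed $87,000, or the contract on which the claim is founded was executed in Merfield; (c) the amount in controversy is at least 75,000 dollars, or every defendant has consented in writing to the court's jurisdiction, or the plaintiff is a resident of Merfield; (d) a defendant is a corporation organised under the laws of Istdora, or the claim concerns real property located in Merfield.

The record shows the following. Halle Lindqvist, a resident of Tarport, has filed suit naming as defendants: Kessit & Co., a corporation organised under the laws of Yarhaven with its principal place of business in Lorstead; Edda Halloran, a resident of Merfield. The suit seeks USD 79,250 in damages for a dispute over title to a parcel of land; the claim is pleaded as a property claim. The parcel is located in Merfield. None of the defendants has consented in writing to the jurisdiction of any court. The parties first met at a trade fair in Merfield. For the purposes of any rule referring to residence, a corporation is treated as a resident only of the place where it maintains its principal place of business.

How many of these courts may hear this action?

The Yarhaven District Court:
  (a) The amount in controversy is $79,250, within the 83,500 dollars ceiling, so one alternative holds. Condition met.
  (b) No party resides in Yarhaven. Condition not met.
  (c) The amount in controversy is 79,250 dollars, which meets the 25,000 dollars floor, which satisfies one of the alternatives. The exception is not triggered, since no defendant resides in Yarhaven (they reside in Lorstead, Merfield). Met.
  (d) Kessit & Co. is organised under the laws of Yarhaven, so this disjunct is met. Met.
  → No jurisdiction.
The Circuit Court of Tarport:
  (a) Halle Lindqvist resides in Tarport, so one alternative holds. Condition met.
  (b) The plaintiff resides in Tarport, which satisfies one of the alternatives. Condition met.
  (c) The claim is a property claim, so this disjunct is met. Satisfied.
  (d) The operative events occurred in Merfield, not Tarport; the corporate defendant(s) are organised in Yarhaven, not Tarport; the amount in controversy is 79,250 dollars, above the $25,000 ceiling — every alternative fails. Not satisfied.
  → At least one condition fails; no jurisdiction.
The Circuit Court of Yarhaven:
  (a) The corporate defendant(s) have their principal place of business in Lorstead, not Yarhaven; the claim is a property claim, not a contract claim — no alternative holds. But the amount in controversy is USD 79,250, which meets the 50,000 dollars floor, and the 'unless' clause therefore excuses the requirement. Satisfied.
  (b) The plaintiff resides in Tarport, which is not Yarhaven, so one alternative holds. Satisfied.
  (c) The amount in controversy is 79,250 dollars, which meets the 68,500 dollars floor, which satisfies one of the alternatives. Satisfied.
  (d) The claim is a property claim, not a consumer claim, so this disjunct is met. Satisfied.
  (e) The amount in controversy is USD 79,250, within the 500,000 dollars ceiling. The carve-out does not apply: the operative events occurred in Merfield, not Yarhaven. Met.
  → Jurisdiction lies.
The Merfield Regional Court:
  (a) The claim is a property claim, not a consumer claim. Condition met.
  (b) Edda Halloran resides in Merfield — that alternative is enough. Satisfied.
  (c) The amount in controversy is $79,250, which meets the 75,000 dollars floor, so one alternative holds. Met.
  (d) The property lies in Merfield — that alternative is enough. Condition met.
  → Every requirement is satisfied — jurisdiction.
Courts with jurisdiction: the Circuit Court of Yarhaven, the Merfield Regional Court — 2 in total.

2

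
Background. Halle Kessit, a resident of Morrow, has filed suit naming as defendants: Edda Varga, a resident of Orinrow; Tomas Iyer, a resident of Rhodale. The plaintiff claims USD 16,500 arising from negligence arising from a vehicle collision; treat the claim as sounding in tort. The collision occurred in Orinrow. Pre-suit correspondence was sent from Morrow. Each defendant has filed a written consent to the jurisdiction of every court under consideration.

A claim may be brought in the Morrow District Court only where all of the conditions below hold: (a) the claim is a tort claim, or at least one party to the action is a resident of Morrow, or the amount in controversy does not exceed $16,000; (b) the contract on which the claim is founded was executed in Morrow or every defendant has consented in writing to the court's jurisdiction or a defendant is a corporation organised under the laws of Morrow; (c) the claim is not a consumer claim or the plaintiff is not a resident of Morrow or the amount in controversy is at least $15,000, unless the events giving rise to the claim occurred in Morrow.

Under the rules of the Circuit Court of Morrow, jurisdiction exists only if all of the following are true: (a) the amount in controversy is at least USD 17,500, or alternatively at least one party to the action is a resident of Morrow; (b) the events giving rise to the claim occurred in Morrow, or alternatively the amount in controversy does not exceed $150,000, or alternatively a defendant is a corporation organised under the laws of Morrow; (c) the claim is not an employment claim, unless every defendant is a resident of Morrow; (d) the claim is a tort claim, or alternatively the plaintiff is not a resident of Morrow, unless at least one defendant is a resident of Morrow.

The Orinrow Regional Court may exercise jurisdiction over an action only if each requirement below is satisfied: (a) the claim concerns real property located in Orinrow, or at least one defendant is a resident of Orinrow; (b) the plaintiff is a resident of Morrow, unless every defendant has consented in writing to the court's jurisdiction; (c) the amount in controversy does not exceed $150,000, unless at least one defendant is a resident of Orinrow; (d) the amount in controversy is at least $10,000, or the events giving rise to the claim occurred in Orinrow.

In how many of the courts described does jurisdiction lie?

3

The Morrow District Court:
  (a) The claim is a tort claim — that alternative is enough. Met.
  (b) Every defendant has filed written consent — that alternative is enough. Condition met.
  (c) The claim is a tort claim, not a consumer claim, so one alternative holds. Satisfied.
  → All conditions met; jurisdiction exists.
The Circuit Court of Morrow:
  (a) Halle Kessit resides in Morrow, so one alternative holds. Met.
  (b) The amount in controversy is 16,500 dollars, within the 150,000 dollars ceiling — that alternative is enough. Met.
  (c) The claim is a tort claim, not an employment claim. Met.
  (d) The claim is a tort claim — that alternative is enough. Met.
  → The court has jurisdiction.
The Orinrow Regional Court:
  (a) Edda Varga resides in Orinrow, so one alternative holds. Met.
  (b) The plaintiff resides in Morrow. Met.
  (c) The amount in controversy is 16,500 dollars, within the USD 150,000 ceiling. Satisfied.
  (d) The amount in controversy is $16,500, which meets the 10,000 dollars floor, which satisfies one of the alternatives. Condition met.
  → Jurisdiction lies.
Courts with jurisdiction: the Morrow District Court, the Circuit Court of Morrow, the Orinrow Regional Court — 3 in total.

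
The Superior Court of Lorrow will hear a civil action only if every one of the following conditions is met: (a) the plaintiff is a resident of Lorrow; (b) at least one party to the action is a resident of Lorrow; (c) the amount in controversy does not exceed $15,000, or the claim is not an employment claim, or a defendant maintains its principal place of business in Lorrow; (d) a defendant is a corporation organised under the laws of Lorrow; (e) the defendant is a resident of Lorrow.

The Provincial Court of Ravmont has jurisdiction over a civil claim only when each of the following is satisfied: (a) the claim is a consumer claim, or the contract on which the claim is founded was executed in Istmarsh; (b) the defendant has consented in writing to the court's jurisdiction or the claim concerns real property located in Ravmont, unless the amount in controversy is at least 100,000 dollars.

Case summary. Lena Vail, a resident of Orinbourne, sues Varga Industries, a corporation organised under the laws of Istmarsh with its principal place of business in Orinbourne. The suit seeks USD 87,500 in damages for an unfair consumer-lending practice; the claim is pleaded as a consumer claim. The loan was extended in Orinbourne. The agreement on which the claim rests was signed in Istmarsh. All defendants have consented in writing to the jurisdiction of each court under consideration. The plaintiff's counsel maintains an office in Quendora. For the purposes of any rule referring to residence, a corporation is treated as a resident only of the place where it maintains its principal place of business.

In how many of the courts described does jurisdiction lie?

1

The Superior Court of Lorrow:
  (a) The plaintiff resides in Orinbourne, not Lorrow. Not satisfied.
  (b) No party resides in Lorrow. Condition not met.
  (c) The claim is a consumer claim, not an employment claim, so this disjunct is met. Satisfied.
  (d) The corporate defendant(s) are organised in Istmarsh, not Lorrow. Fails.
  (e) The defendant resides in Orinbourne, not Lorrow. Not met.
  → No jurisdiction.
The Provincial Court of Ravmont:
  (a) The claim is a consumer claim — that alternative is enough. Met.
  (b) Every defendant has filed written consent — that alternative is enough. Satisfied.
  → All conditions met; jurisdiction exists.
Courts with jurisdiction: the Provincial Court of Ravmont — 1 in total.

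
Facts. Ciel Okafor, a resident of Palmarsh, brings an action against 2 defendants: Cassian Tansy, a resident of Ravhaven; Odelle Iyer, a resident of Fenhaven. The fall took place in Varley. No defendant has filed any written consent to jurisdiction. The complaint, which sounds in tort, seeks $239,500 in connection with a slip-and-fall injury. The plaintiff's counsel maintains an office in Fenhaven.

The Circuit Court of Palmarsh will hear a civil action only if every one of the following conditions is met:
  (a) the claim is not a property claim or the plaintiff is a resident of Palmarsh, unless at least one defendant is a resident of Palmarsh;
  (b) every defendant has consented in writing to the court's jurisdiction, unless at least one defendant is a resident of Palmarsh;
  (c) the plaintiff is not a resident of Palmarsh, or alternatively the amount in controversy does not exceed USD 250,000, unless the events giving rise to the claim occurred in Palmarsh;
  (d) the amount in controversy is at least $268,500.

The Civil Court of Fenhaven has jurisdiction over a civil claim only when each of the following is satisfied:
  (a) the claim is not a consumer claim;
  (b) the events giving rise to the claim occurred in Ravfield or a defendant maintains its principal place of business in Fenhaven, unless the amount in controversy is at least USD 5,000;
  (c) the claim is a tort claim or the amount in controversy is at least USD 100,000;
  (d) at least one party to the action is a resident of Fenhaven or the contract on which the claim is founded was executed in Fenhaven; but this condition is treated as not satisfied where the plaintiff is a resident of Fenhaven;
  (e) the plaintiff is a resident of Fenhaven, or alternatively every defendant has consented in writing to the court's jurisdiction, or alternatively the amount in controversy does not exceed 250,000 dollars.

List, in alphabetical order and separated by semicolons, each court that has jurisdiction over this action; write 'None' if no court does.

The Circuit Court of Palmarsh:
  (a) The claim is a tort claim, not a property claim, so one alternative holds. Met.
  (b) No such written consent has been filed. And no defendant resides in Palmarsh (they reside in Ravhaven, Fenhaven), so the proviso does not save it. Not satisfied.
  (c) The amount in controversy is 239,500 dollars, within the USD 250,000 ceiling, so one alternative holds. Satisfied.
  (d) The amount in controversy is 239,500 dollars, below the 268,500 dollars floor. Fails.
  → The court lacks jurisdiction.
The Civil Court of Fenhaven:
  (a) The claim is a tort claim, not a consumer claim. Condition met.
  (b) The operative events occurred in Varley, not Ravfield; no defendant is a corporation — every alternative fails. However, the amount in controversy is $239,500, which meets the $5,000 floor, so the 'unless' proviso supplies this condition. Satisfied.
  (c) The claim is a tort claim, so this disjunct is met. Condition met.
  (d) Odelle Iyer resides in Fenhaven, so one alternative holds. The carve-out does not apply: the plaintiff resides in Palmarsh, not Fenhaven. Met.
  (e) The amount in controversy is $239,500, within the 250,000 dollars ceiling — that alternative is enough. Condition met.
  → Jurisdiction lies.

the Civil Court of Fenhaven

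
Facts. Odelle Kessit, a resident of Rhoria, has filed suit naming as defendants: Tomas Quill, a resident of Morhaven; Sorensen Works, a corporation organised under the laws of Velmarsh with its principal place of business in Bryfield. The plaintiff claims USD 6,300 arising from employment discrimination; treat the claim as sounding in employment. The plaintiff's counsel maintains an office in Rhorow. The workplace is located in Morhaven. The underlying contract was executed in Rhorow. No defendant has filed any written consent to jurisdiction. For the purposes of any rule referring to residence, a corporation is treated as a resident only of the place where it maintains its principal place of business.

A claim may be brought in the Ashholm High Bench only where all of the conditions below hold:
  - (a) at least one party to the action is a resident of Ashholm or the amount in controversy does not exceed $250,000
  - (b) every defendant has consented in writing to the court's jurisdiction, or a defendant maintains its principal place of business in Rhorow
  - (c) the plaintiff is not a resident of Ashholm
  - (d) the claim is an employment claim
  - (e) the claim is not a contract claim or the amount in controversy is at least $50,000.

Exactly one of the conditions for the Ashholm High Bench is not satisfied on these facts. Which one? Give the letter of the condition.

The Ashholm High Bench:
  (a) The amount in controversy is $6,300, within the USD 250,000 ceiling, which satisfies one of the alternatives. Satisfied.
  (b) No such written consent has been filed; the corporate defendant(s) have their principal place of business in Bryfield, not Rhorow — none of the alternatives is met. Not met.
  (c) The plaintiff resides in Rhoria, which is not Ashholm. Satisfied.
  (d) The claim is an employment claim. Satisfied.
  (e) The claim is an employment claim, not a contract claim, so one alternative holds. Satisfied.
Only condition (b) fails.

(b)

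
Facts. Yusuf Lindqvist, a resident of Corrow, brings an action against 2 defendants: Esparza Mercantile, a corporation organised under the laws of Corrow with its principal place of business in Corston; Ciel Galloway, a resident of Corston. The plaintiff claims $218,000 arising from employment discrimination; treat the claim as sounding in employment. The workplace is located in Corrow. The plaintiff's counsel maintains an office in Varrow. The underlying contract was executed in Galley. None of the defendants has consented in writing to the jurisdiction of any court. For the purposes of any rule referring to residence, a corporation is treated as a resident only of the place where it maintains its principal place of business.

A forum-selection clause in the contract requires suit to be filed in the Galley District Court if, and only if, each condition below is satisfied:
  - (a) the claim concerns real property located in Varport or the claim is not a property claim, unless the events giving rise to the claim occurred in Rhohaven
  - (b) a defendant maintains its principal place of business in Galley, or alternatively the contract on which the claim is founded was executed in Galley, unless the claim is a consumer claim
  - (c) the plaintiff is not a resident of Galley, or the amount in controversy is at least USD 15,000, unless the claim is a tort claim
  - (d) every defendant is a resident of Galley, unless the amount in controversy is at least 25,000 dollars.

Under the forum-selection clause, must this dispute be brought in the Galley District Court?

The Galley District Court:
  (a) The claim is an employment claim, not a property claim — that alternative is enough. Satisfied.
  (b) The contract was executed in Galley, so this disjunct is met. Condition met.
  (c) The plaintiff resides in Corrow, which is not Galley — that alternative is enough. Satisfied.
  (d) The defendants reside as follows — Esparza Mercantile in Corston, Ciel Galloway in Corston — not all in Galley. But the amount in controversy is USD 218,000, which meets the $25,000 floor, and the 'unless' clause therefore excuses the requirement. Satisfied.
  → Forum clause is triggered.

Yes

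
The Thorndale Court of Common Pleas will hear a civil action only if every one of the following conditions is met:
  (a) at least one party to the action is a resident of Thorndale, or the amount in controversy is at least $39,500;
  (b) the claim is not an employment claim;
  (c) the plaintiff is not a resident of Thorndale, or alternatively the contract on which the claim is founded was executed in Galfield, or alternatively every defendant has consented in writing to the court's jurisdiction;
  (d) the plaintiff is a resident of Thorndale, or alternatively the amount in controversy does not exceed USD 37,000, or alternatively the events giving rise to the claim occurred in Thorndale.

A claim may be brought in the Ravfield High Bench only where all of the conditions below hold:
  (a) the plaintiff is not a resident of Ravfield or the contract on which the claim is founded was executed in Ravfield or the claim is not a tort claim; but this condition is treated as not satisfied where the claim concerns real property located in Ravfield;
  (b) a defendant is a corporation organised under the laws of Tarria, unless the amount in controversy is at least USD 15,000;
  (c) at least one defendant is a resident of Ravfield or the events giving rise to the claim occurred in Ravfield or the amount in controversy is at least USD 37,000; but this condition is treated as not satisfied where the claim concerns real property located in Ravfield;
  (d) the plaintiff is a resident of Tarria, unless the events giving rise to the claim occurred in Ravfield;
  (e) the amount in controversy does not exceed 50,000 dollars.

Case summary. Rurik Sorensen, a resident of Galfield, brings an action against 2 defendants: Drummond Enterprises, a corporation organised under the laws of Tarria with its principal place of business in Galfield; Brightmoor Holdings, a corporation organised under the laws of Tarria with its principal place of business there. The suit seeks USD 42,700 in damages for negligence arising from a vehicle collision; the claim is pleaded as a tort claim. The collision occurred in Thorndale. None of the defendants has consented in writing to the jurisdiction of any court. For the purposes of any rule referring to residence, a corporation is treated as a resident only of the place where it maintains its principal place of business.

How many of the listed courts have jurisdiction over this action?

1

The Thorndale Court of Common Pleas:
  (a) The amount in controversy is 42,700 dollars, which meets the $39,500 floor, so one alternative holds. Satisfied.
  (b) The claim is a tort claim, not an employment claim. Condition met.
  (c) The plaintiff resides in Galfield, which is not Thorndale — that alternative is enough. Met.
  (d) The operative events occurred in Thorndale, so one alternative holds. Condition met.
  → Jurisdiction lies.
The Ravfield High Bench:
  (a) The plaintiff resides in Galfield, which is not Ravfield — that alternative is enough. And the carve-out is inapplicable — the claim does not concern real property. Satisfied.
  (b) Drummond Enterprises is organised under the laws of Tarria. Satisfied.
  (c) The amount in controversy is USD 42,700, which meets the 37,000 dollars floor, so this disjunct is met. And the carve-out is inapplicable — the claim does not concern real property. Condition met.
  (d) The plaintiff resides in Galfield, not Tarria. The proviso offers no rescue either, since the operative events occurred in Thorndale, not Ravfield. Condition not met.
  (e) The amount in controversy is 42,700 dollars, within the $50,000 ceiling. Met.
  → No jurisdiction.
Courts with jurisdiction: the Thorndale Court of Common Pleas — 1 in total.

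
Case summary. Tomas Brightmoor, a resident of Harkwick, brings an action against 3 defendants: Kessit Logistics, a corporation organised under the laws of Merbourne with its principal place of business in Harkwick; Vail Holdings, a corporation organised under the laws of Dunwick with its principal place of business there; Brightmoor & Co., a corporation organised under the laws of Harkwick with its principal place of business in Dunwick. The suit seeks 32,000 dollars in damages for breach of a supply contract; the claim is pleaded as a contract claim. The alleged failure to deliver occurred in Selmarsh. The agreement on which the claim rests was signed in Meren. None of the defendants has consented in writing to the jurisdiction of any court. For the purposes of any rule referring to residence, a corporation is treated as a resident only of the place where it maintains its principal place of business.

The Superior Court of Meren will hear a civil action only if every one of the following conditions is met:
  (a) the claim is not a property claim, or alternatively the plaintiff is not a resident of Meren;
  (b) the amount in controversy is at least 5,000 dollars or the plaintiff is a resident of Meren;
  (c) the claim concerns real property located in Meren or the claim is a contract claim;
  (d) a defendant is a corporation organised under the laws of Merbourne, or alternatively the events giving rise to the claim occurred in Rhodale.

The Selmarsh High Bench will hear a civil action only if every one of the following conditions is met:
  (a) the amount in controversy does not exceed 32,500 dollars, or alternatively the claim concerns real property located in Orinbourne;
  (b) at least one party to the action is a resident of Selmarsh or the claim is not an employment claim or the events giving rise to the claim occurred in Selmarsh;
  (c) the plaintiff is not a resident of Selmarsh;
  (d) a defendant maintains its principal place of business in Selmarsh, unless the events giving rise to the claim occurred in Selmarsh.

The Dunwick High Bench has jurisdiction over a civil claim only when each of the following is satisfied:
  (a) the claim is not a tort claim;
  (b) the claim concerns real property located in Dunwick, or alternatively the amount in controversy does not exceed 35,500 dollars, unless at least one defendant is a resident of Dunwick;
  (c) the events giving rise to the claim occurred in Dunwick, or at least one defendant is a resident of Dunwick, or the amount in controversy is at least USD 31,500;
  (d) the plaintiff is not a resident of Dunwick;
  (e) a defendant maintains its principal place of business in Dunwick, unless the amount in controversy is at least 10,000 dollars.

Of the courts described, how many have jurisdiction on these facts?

The Superior Court of Meren:
  (a) The claim is a contract claim, not a property claim, which satisfies one of the alternatives. Condition met.
  (b) The amount in controversy is 32,000 dollars, which meets the $5,000 floor, so one alternative holds. Condition met.
  (c) The claim is a contract claim — that alternative is enough. Satisfied.
  (d) Kessit Logistics is organised under the laws of Merbourne, which satisfies one of the alternatives. Satisfied.
  → Every requirement is satisfied — jurisdiction.
The Selmarsh High Bench:
  (a) The amount in controversy is USD 32,000, within the $32,500 ceiling, which satisfies one of the alternatives. Met.
  (b) The claim is a contract claim, not an employment claim, so one alternative holds. Met.
  (c) The plaintiff resides in Harkwick, which is not Selmarsh. Condition met.
  (d) The corporate defendant(s) have their principal place of business in Dunwick, Harkwick, not Selmarsh. But the operative events occurred in Selmarsh, and the 'unless' clause therefore excuses the requirement. Satisfied.
  → The court has jurisdiction.
The Dunwick High Bench:
  (a) The claim is a contract claim, not a tort claim. Satisfied.
  (b) The amount in controversy is $32,000, within the $35,500 ceiling, so one alternative holds. Condition met.
  (c) Vail Holdings resides in Dunwick, so one alternative holds. Met.
  (d) The plaintiff resides in Harkwick, which is not Dunwick. Met.
  (e) Vail Holdings has its principal place of business in Dunwick. Met.
  → Jurisdiction lies.
Courts with jurisdiction: the Superior Court of Meren, the Selmarsh High Bench, the Dunwick High Bench — 3 in total.

3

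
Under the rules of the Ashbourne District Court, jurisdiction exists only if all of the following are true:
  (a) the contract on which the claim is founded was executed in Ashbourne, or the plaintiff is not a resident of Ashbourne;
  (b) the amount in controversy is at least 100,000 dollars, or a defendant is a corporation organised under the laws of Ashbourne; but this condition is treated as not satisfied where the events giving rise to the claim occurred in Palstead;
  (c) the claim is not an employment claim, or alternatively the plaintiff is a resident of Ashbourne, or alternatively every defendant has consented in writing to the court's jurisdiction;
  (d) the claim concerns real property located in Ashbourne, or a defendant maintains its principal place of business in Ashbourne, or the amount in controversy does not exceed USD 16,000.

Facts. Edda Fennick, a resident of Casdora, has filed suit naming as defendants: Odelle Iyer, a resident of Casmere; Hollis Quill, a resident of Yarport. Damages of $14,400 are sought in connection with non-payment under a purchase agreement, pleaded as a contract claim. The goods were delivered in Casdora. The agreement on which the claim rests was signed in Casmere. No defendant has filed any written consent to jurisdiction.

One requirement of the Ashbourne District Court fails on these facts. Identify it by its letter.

The Ashbourne District Court:
  (a) The plaintiff resides in Casdora, which is not Ashbourne, so one alternative holds. Met.
  (b) The amount in controversy is 14,400 dollars, below the USD 100,000 floor; no defendant is a corporation — none of the alternatives is met. Fails.
  (c) The claim is a contract claim, not an employment claim, so one alternative holds. Condition met.
  (d) The amount in controversy is $14,400, within the USD 16,000 ceiling — that alternative is enough. Condition met.
Only condition (b) fails.

(b)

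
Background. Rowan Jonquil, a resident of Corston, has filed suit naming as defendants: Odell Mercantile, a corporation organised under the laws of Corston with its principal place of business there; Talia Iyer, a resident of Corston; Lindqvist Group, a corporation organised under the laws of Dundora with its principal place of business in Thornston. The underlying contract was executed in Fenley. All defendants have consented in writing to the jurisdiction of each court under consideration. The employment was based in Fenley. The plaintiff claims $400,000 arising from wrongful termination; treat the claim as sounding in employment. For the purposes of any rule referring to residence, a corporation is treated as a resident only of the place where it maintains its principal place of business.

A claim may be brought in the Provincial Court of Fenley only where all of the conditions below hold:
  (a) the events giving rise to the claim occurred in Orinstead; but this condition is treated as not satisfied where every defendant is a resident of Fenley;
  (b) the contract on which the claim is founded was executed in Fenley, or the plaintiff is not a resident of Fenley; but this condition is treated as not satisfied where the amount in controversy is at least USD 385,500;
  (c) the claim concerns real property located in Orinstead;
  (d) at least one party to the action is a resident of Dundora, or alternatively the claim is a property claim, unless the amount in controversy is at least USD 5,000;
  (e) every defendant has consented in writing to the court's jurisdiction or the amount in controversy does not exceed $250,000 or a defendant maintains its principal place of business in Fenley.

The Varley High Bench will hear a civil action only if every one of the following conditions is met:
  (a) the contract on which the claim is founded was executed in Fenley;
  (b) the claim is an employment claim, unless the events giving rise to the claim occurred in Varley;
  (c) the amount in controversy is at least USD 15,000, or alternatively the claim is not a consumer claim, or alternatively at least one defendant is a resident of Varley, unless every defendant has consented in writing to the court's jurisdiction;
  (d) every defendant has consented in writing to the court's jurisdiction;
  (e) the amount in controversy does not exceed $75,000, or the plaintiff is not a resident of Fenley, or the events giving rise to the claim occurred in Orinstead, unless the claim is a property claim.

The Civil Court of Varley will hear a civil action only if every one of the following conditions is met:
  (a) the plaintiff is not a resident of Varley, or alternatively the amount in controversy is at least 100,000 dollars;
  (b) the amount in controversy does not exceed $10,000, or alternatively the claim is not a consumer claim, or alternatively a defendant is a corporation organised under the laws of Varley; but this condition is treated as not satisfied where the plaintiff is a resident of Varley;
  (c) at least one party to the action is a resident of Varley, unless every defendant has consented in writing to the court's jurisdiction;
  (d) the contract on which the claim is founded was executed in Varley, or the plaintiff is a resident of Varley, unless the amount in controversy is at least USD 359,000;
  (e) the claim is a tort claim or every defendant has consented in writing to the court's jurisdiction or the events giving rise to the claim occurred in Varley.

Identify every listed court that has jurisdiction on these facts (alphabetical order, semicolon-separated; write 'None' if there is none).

the Civil Court of Varley; the Varley High Bench

The Provincial Court of Fenley:
  (a) The operative events occurred in Fenley, not Orinstead. Not met.
  (b) The contract was executed in Fenley, so one alternative holds. However, the amount in controversy is $400,000, which meets the USD 385,500 floor, which falls within the stated exception and so defeats the condition. Fails.
  (c) The claim does not concern real property. Fails.
  (d) No party resides in Dundora; the claim is an employment claim, not a property claim — no alternative holds. But the amount in controversy is $400,000, which meets the $5,000 floor, and the 'unless' clause therefore excuses the requirement. Met.
  (e) Every defendant has filed written consent, which satisfies one of the alternatives. Condition met.
  → No jurisdiction.
The Varley High Bench:
  (a) The contract was executed in Fenley. Met.
  (b) The claim is an employment claim. Condition met.
  (c) The amount in controversy is USD 400,000, which meets the USD 15,000 floor — that alternative is enough. Met.
  (d) Every defendant has filed written consent. Satisfied.
  (e) The plaintiff resides in Corston, which is not Fenley, which satisfies one of the alternatives. Met.
  → Jurisdiction lies.
The Civil Court of Varley:
  (a) The plaintiff resides in Corston, which is not Varley, so one alternative holds. Satisfied.
  (b) The claim is an employment claim, not a consumer claim — that alternative is enough. And the carve-out is inapplicable — the plaintiff resides in Corston, not Varley. Met.
  (c) No party resides in Varley. The proviso rescues it, though: every defendant has filed written consent. Satisfied.
  (d) The contract was executed in Fenley, not Varley; the plaintiff resides in Corston, not Varley — no alternative holds. But the amount in controversy is USD 400,000, which meets the $359,000 floor, and the 'unless' clause therefore excuses the requirement. Condition met.
  (e) Every defendant has filed written consent, which satisfies one of the alternatives. Condition met.
  → Every requirement is satisfied — jurisdiction.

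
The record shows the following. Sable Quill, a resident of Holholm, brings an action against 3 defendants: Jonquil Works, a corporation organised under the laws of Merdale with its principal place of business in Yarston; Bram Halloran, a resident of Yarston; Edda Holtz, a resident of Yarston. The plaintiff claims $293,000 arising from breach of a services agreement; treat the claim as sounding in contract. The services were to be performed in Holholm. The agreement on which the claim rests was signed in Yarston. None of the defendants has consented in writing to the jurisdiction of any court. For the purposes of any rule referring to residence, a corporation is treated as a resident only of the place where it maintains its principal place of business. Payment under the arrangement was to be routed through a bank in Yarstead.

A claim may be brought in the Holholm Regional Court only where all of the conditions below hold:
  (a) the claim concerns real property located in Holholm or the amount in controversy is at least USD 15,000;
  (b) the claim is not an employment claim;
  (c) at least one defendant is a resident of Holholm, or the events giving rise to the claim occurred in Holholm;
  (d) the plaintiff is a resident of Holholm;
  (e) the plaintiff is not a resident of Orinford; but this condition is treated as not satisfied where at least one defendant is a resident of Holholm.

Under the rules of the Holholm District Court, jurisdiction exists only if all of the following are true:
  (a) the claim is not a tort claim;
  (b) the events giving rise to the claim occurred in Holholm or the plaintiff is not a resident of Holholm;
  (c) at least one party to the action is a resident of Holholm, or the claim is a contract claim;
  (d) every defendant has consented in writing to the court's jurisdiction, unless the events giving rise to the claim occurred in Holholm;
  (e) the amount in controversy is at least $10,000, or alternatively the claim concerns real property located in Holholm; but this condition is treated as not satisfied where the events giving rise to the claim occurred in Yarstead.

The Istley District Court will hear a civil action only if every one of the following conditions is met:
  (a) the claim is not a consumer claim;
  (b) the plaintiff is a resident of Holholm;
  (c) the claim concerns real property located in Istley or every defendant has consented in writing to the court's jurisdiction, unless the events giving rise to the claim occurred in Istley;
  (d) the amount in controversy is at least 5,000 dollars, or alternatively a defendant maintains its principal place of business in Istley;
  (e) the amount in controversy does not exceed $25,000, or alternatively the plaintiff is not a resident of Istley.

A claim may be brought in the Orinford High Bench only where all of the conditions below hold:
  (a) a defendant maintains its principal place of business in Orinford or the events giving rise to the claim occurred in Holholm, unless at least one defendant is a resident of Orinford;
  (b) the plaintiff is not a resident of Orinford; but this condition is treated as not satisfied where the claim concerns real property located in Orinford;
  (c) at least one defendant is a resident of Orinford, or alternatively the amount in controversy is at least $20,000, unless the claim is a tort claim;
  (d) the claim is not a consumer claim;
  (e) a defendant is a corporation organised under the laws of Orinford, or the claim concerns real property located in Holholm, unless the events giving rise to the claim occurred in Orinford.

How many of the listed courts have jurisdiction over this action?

2

The Holholm Regional Court:
  (a) The amount in controversy is 293,000 dollars, which meets the $15,000 floor, so this disjunct is met. Met.
  (b) The claim is a contract claim, not an employment claim. Condition met.
  (c) The operative events occurred in Holholm — that alternative is enough. Met.
  (d) The plaintiff resides in Holholm. Satisfied.
  (e) The plaintiff resides in Holholm, which is not Orinford. The carve-out does not apply: no defendant resides in Holholm (they reside in Yarston, Yarston, Yarston). Satisfied.
  → Every requirement is satisfied — jurisdiction.
The Holholm District Court:
  (a) The claim is a contract claim, not a tort claim. Condition met.
  (b) The operative events occurred in Holholm — that alternative is enough. Condition met.
  (c) Sable Quill resides in Holholm, so one alternative holds. Condition met.
  (d) No such written consent has been filed. The proviso rescues it, though: the operative events occurred in Holholm. Condition met.
  (e) The amount in controversy is $293,000, which meets the 10,000 dollars floor, so this disjunct is met. The carve-out does not apply: the operative events occurred in Holholm, not Yarstead. Satisfied.
  → Every requirement is satisfied — jurisdiction.
The Istley District Court:
  (a) The claim is a contract claim, not a consumer claim. Condition met.
  (b) The plaintiff resides in Holholm. Condition met.
  (c) The claim does not concern real property; no such written consent has been filed — every alternative fails. And the operative events occurred in Holholm, not Istley, so the proviso does not save it. Not satisfied.
  (d) The amount in controversy is $293,000, which meets the USD 5,000 floor, so one alternative holds. Satisfied.
  (e) The plaintiff resides in Holholm, which is not Istley — that alternative is enough. Met.
  → At least one condition fails; no jurisdiction.
The Orinford High Bench:
  (a) The operative events occurred in Holholm, so one alternative holds. Satisfied.
  (b) The plaintiff resides in Holholm, which is not Orinford. The carve-out does not apply: the claim does not concern real property. Satisfied.
  (c) The amount in controversy is $293,000, which meets the 20,000 dollars floor, so this disjunct is met. Condition met.
  (d) The claim is a contract claim, not a consumer claim. Condition met.
  (e) The corporate defendant(s) are organised in Merdale, not Orinford; the claim does not concern real property — none of the alternatives is met. Nor does the 'unless' clause help: the operative events occurred in Holholm, not Orinford. Not satisfied.
  → Not every requirement is met — no jurisdiction.
Courts with jurisdiction: the Holholm Regional Court, the Holholm District Court — 2 in total.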